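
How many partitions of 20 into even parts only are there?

42

A partial list (first 12 by largest part):
20
18+2
16+4
16+2+2
14+6
14+4+2
14+2+2+2
12+8
12+6+2
12+4+4
12+4+2+2
12+2+2+2+2
…and 30 more, for 42 total.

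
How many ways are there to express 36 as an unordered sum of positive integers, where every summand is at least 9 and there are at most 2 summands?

The partitions of 36 that satisfy the conditions:
36
27 + 9
26 + 10
25 + 11
24 + 12
23 + 13
22 + 14
21 + 15
20 + 16
19 + 17
18 + 18
Counting gives 11.

11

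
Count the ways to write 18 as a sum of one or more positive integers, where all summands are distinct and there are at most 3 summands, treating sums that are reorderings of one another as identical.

28

There are too many to list fully; the first 12 (by largest part) are:
18
17+1
16+2
15+3
15+2+1
14+4
14+3+1
13+5
13+4+1
13+3+2
12+6
12+5+1
…and 16 more, for 28 total.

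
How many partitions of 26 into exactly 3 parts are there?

56

A partial list (first 12 by largest part):
24 + 1 + 1
23 + 2 + 1
22 + 3 + 1
22 + 2 + 2
21 + 4 + 1
21 + 3 + 2
20 + 5 + 1
20 + 4 + 2
20 + 3 + 3
19 + 6 + 1
19 + 5 + 2
19 + 4 + 3
…and 44 more, for 56 total.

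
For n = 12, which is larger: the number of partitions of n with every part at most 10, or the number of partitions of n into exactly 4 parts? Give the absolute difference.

Partitions of 12 with every part at most 10: 75.
Partitions of 12 into exactly 4 parts: 15.
|75 − 15| = 60.

60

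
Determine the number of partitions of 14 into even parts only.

They are:
14
12,2
10,4
10,2,2
8,6
8,4,2
8,2,2,2
6,6,2
6,4,4
6,4,2,2
6,2,2,2,2
4,4,4,2
4,4,2,2,2
4,2,2,2,2,2
2,2,2,2,2,2,2
Counting gives 15.

15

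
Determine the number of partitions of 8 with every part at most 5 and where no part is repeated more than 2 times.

9

The partitions of 8 that satisfy the conditions:
5,3
5,2,1
4,4
4,3,1
4,2,2
4,2,1,1
3,3,2
3,3,1,1
3,2,2,1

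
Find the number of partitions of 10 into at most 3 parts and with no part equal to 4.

10

Listing the qualifying partitions of 10:
10
9+1
8+2
8+1+1
7+3
7+2+1
6+3+1
6+2+2
5+5
5+3+2
That's 10 in total.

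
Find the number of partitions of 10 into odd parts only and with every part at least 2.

2

The partitions of 10 that satisfy the conditions:
3+7
5+5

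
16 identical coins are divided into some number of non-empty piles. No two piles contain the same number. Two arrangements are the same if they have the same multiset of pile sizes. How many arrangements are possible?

There are too many to list fully; the first 12 (by largest part) are:
16
15,1
14,2
13,3
13,2,1
12,4
12,3,1
11,5
11,4,1
11,3,2
10,6
10,5,1
…and 20 more, for 32 total.

32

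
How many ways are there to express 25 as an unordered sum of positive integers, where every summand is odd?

142

There are 142 such partitions.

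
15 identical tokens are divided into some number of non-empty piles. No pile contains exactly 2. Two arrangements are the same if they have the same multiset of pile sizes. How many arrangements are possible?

A full systematic count gives 75.

75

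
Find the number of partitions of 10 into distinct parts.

10

Listing the qualifying partitions of 10:
10
1 + 9
2 + 8
3 + 7
1 + 2 + 7
4 + 6
1 + 3 + 6
1 + 4 + 5
2 + 3 + 5
1 + 2 + 3 + 4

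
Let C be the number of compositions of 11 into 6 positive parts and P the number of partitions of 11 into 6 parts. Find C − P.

245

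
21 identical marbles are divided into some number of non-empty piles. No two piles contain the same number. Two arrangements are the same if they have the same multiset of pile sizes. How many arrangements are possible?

76

Systematic enumeration (by largest part, then next-largest, …) yields 76.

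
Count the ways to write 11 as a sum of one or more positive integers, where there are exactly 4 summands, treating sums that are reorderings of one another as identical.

The partitions of 11 that satisfy the conditions:
8, 1, 1, 1
7, 2, 1, 1
6, 3, 1, 1
6, 2, 2, 1
5, 4, 1, 1
5, 3, 2, 1
5, 2, 2, 2
4, 4, 2, 1
4, 3, 3, 1
4, 3, 2, 2
3, 3, 3, 2
That's 11 in total.

11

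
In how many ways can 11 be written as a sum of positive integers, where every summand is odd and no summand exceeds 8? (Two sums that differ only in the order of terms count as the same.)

Enumerating:
7, 3, 1
7, 1, 1, 1, 1
5, 5, 1
5, 3, 3
5, 3, 1, 1, 1
5, 1, 1, 1, 1, 1, 1
3, 3, 3, 1, 1
3, 3, 1, 1, 1, 1, 1
3, 1, 1, 1, 1, 1, 1, 1, 1
1, 1, 1, 1, 1, 1, 1, 1, 1, 1, 1

10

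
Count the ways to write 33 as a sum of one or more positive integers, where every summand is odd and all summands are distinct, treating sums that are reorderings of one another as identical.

Enumerating:
33
29,3,1
27,5,1
25,7,1
25,5,3
23,9,1
23,7,3
21,11,1
21,9,3
21,7,5
19,13,1
19,11,3
19,9,5
17,15,1
17,13,3
17,11,5
17,9,7
17,7,5,3,1
15,13,5
15,11,7
15,9,5,3,1
13,11,9
13,11,5,3,1
13,9,7,3,1
11,9,7,5,1
Counting gives 25.

25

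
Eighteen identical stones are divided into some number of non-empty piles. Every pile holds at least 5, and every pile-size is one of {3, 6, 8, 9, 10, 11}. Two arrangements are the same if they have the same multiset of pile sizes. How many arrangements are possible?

3

Enumerating:
10+8
9+9
6+6+6
Counting gives 3.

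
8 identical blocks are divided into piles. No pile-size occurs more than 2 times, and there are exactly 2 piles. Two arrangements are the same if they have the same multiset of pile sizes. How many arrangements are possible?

Listing the qualifying partitions of 8:
1, 7
2, 6
3, 5
4, 4
That's 4 in total.

4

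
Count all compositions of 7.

There are 6 gaps and each independently is a cut or not, giving 2^6 = 64.

64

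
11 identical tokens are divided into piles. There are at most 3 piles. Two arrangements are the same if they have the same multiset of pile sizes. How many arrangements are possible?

16

Listing the qualifying partitions of 11:
11
1 + 10
2 + 9
1 + 1 + 9
3 + 8
1 + 2 + 8
4 + 7
1 + 3 + 7
2 + 2 + 7
5 + 6
1 + 4 + 6
2 + 3 + 6
1 + 5 + 5
2 + 4 + 5
3 + 3 + 5
3 + 4 + 4
That's 16 in total.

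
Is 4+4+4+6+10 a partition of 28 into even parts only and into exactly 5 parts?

Yes

The parts sum to 28, and the condition 'every summand is even' holds; the condition 'there are exactly 5 summands' holds.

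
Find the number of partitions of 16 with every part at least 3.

Enumerating:
16
13,3
12,4
11,5
10,6
10,3,3
9,7
9,4,3
8,8
8,5,3
8,4,4
7,6,3
7,5,4
7,3,3,3
6,6,4
6,5,5
6,4,3,3
5,5,3,3
5,4,4,3
4,4,4,4
4,3,3,3,3
That's 21 in total.

21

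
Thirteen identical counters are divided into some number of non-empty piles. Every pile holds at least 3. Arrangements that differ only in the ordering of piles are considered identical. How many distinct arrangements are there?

10

Listing the qualifying partitions of 13:
13
10, 3
9, 4
8, 5
7, 6
7, 3, 3
6, 4, 3
5, 5, 3
5, 4, 4
4, 3, 3, 3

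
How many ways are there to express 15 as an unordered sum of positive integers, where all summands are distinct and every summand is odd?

4

Listing the qualifying partitions of 15:
15
11,3,1
9,5,1
7,5,3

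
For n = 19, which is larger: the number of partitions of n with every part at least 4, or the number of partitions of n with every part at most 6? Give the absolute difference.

Partitions of 19 with every part at least 4: 18.
Partitions of 19 with every part at most 6: 235.
|18 − 235| = 217.

217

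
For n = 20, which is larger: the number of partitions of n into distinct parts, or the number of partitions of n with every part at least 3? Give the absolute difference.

15

Partitions of 20 into distinct parts: 64.
Partitions of 20 with every part at least 3: 49.
|64 − 49| = 15.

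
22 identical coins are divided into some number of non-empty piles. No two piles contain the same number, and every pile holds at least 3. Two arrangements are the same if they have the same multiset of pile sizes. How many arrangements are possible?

28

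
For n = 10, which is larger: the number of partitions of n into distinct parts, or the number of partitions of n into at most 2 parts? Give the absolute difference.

Partitions of 10 into distinct parts: 10.
Partitions of 10 into at most 2 parts: 6.
|10 − 6| = 4.

4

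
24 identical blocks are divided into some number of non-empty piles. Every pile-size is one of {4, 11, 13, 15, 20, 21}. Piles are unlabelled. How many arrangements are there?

3

They are:
20 + 4
13 + 11
4 + 4 + 4 + 4 + 4 + 4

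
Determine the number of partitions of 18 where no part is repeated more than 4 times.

There are 262 such partitions.

262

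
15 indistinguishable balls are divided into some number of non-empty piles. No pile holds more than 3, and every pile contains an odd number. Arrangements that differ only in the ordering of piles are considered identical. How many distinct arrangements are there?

They are:
3+3+3+3+3
3+3+3+3+1+1+1
3+3+3+1+1+1+1+1+1
3+3+1+1+1+1+1+1+1+1+1
3+1+1+1+1+1+1+1+1+1+1+1+1
1+1+1+1+1+1+1+1+1+1+1+1+1+1+1

6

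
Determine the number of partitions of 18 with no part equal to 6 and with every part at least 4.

Enumerating:
18
14 + 4
13 + 5
11 + 7
10 + 8
10 + 4 + 4
9 + 9
9 + 5 + 4
8 + 5 + 5
7 + 7 + 4
5 + 5 + 4 + 4
Counting gives 11.

11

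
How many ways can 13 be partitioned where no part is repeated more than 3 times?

64

There are too many to list fully; the first 12 (by largest part) are:
13
12,1
11,2
11,1,1
10,3
10,2,1
10,1,1,1
9,4
9,3,1
9,2,2
9,2,1,1
8,5
…and 52 more, for 64 total.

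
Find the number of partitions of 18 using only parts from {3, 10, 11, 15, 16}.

Enumerating:
15+3
3+3+3+3+3+3
Counting gives 2.

2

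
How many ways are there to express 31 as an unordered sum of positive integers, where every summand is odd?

340

There are 340 such partitions.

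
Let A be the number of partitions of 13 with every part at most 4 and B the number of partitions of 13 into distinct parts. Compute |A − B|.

21

Partitions of 13 with every part at most 4: 39.
Partitions of 13 into distinct parts: 18.
|39 − 18| = 21.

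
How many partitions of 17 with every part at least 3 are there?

25

Enumerating:
17
14, 3
13, 4
12, 5
11, 6
11, 3, 3
10, 7
10, 4, 3
9, 8
9, 5, 3
9, 4, 4
8, 6, 3
8, 5, 4
8, 3, 3, 3
7, 7, 3
7, 6, 4
7, 5, 5
7, 4, 3, 3
6, 6, 5
6, 5, 3, 3
6, 4, 4, 3
5, 5, 4, 3
5, 4, 4, 4
5, 3, 3, 3, 3
4, 4, 3, 3, 3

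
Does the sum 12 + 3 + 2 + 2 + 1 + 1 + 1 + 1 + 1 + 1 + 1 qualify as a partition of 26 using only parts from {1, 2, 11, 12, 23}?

The parts sum to 26, and the condition 'each summand belongs to {1, 2, 11, 12, 23}' is violated.

No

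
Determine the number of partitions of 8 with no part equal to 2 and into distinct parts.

They are:
8
7 + 1
5 + 3
4 + 3 + 1

4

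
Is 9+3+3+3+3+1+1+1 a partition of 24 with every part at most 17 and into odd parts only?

The parts sum to 24, and the condition 'no summand exceeds 17' holds; the condition 'every summand is odd' holds.

Yes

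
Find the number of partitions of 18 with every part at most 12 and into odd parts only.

40

A partial list (first 12 by largest part):
11+7
11+5+1+1
11+3+3+1
11+3+1+1+1+1
11+1+1+1+1+1+1+1
9+9
9+7+1+1
9+5+3+1
9+5+1+1+1+1
9+3+3+3
9+3+3+1+1+1
9+3+1+1+1+1+1+1
…and 28 more, for 40 total.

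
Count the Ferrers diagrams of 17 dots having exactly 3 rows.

24

The partitions of 17 that satisfy the conditions:
1+1+15
1+2+14
1+3+13
2+2+13
1+4+12
2+3+12
1+5+11
2+4+11
3+3+11
1+6+10
2+5+10
3+4+10
1+7+9
2+6+9
3+5+9
4+4+9
1+8+8
2+7+8
3+6+8
4+5+8
3+7+7
4+6+7
5+5+7
5+6+6
That's 24 in total.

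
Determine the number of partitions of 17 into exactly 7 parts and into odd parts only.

7

Enumerating:
11,1,1,1,1,1,1
9,3,1,1,1,1,1
7,5,1,1,1,1,1
7,3,3,1,1,1,1
5,5,3,1,1,1,1
5,3,3,3,1,1,1
3,3,3,3,3,1,1
Counting gives 7.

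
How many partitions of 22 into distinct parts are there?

89

Systematic enumeration (by largest part, then next-largest, …) yields 89.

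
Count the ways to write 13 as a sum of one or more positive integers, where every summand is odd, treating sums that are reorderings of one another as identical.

18

They are:
13
11,1,1
9,3,1
9,1,1,1,1
7,5,1
7,3,3
7,3,1,1,1
7,1,1,1,1,1,1
5,5,3
5,5,1,1,1
5,3,3,1,1
5,3,1,1,1,1,1
5,1,1,1,1,1,1,1,1
3,3,3,3,1
3,3,3,1,1,1,1
3,3,1,1,1,1,1,1,1
3,1,1,1,1,1,1,1,1,1,1
1,1,1,1,1,1,1,1,1,1,1,1,1
Counting gives 18.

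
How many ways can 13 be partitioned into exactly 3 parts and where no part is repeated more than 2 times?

14

They are:
11 + 1 + 1
10 + 2 + 1
9 + 3 + 1
9 + 2 + 2
8 + 4 + 1
8 + 3 + 2
7 + 5 + 1
7 + 4 + 2
7 + 3 + 3
6 + 6 + 1
6 + 5 + 2
6 + 4 + 3
5 + 5 + 3
5 + 4 + 4
Counting gives 14.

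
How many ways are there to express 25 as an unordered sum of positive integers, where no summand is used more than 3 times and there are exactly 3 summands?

52

There are too many to list fully; the first 12 (by largest part) are:
23, 1, 1
22, 2, 1
21, 3, 1
21, 2, 2
20, 4, 1
20, 3, 2
19, 5, 1
19, 4, 2
19, 3, 3
18, 6, 1
18, 5, 2
18, 4, 3
…and 40 more, for 52 total.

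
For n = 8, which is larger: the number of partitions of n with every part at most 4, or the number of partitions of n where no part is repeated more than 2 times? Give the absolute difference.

2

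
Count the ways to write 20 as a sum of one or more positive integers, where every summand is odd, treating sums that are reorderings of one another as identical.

There are too many to list fully; the first 12 (by largest part) are:
19+1
17+3
17+1+1+1
15+5
15+3+1+1
15+1+1+1+1+1
13+7
13+5+1+1
13+3+3+1
13+3+1+1+1+1
13+1+1+1+1+1+1+1
11+9
…and 52 more, for 64 total.

64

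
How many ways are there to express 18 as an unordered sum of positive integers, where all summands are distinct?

There are too many to list fully; the first 12 (by largest part) are:
18
1 + 17
2 + 16
3 + 15
1 + 2 + 15
4 + 14
1 + 3 + 14
5 + 13
1 + 4 + 13
2 + 3 + 13
6 + 12
1 + 5 + 12
…and 34 more, for 46 total.

46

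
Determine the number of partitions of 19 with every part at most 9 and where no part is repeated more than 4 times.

240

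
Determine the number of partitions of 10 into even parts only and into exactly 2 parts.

2

The partitions of 10 that satisfy the conditions:
2+8
4+6
Counting gives 2.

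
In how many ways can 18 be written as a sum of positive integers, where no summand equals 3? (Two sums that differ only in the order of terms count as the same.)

209

There are 209 such partitions.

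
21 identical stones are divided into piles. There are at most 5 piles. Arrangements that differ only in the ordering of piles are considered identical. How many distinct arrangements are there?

Counting exhaustively, 221 partitions satisfy the conditions.

221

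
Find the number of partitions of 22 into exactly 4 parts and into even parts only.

They are:
16 + 2 + 2 + 2
14 + 4 + 2 + 2
12 + 6 + 2 + 2
12 + 4 + 4 + 2
10 + 8 + 2 + 2
10 + 6 + 4 + 2
10 + 4 + 4 + 4
8 + 8 + 4 + 2
8 + 6 + 6 + 2
8 + 6 + 4 + 4
6 + 6 + 6 + 4
Counting gives 11.

11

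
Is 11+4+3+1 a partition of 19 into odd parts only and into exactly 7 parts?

No

The parts sum to 19, and the condition 'every summand is odd' is violated.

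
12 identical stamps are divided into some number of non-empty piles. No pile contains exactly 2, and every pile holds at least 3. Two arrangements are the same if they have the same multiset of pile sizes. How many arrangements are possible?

The partitions of 12 that satisfy the conditions:
12
9 + 3
8 + 4
7 + 5
6 + 6
6 + 3 + 3
5 + 4 + 3
4 + 4 + 4
3 + 3 + 3 + 3
Counting gives 9.

9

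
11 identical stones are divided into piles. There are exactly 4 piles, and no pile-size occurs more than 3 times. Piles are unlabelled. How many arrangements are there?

11

They are:
8 + 1 + 1 + 1
7 + 2 + 1 + 1
6 + 3 + 1 + 1
6 + 2 + 2 + 1
5 + 4 + 1 + 1
5 + 3 + 2 + 1
5 + 2 + 2 + 2
4 + 4 + 2 + 1
4 + 3 + 3 + 1
4 + 3 + 2 + 2
3 + 3 + 3 + 2
That's 11 in total.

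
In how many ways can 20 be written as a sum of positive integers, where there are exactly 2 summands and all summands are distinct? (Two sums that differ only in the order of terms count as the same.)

9

They are:
19+1
18+2
17+3
16+4
15+5
14+6
13+7
12+8
11+9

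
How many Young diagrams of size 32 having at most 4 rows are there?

351

Enumerating by decreasing first part gives 351 partitions in all.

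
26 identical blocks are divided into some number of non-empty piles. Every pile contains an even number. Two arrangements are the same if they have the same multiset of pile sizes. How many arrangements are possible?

Counting exhaustively, 101 partitions satisfy the conditions.

101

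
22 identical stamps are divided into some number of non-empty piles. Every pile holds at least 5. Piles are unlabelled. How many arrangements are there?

18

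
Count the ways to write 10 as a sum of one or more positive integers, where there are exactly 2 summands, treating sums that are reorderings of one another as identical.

The partitions of 10 that satisfy the conditions:
9,1
8,2
7,3
6,4
5,5
Counting gives 5.

5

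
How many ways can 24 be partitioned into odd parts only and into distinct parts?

11

Listing the qualifying partitions of 24:
23+1
21+3
19+5
17+7
15+9
15+5+3+1
13+11
13+7+3+1
11+9+3+1
11+7+5+1
9+7+5+3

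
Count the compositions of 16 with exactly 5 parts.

Equivalently, choose which 4 of the 15 gaps become plus signs: C(15,4) = 1365.

1365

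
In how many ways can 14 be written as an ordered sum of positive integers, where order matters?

Each of the 13 gaps between 14 units is either a break or not: 2^13 = 8192.

8192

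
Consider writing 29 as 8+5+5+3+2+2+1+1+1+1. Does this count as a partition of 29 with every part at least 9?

No

The parts sum to 29, and the condition 'every summand is at least 9' is violated.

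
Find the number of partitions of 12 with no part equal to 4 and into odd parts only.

15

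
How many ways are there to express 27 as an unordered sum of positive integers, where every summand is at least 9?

7

They are:
27
9, 18
10, 17
11, 16
12, 15
13, 14
9, 9, 9
Counting gives 7.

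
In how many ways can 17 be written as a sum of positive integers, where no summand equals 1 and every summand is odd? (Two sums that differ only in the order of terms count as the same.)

6

Listing the qualifying partitions of 17:
17
11 + 3 + 3
9 + 5 + 3
7 + 7 + 3
7 + 5 + 5
5 + 3 + 3 + 3 + 3
That's 6 in total.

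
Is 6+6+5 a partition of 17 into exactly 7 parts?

No

The parts sum to 17, and the condition 'there are exactly 7 summands' is violated.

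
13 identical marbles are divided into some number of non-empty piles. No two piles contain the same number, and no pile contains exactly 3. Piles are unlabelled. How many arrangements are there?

12

The partitions of 13 that satisfy the conditions:
13
1+12
2+11
1+2+10
4+9
5+8
1+4+8
6+7
1+5+7
2+4+7
2+5+6
1+2+4+6
That's 12 in total.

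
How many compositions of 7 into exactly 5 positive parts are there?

Place 4 bars in the 6 internal gaps of a row of 7 dots: C(6,4) = 15.

15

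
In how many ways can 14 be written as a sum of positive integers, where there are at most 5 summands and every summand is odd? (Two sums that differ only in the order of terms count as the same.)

10

They are:
13+1
11+3
11+1+1+1
9+5
9+3+1+1
7+7
7+5+1+1
7+3+3+1
5+5+3+1
5+3+3+3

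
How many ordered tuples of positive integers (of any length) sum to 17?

65536

Each of the 16 gaps between 17 units is either a break or not: 2^16 = 65536.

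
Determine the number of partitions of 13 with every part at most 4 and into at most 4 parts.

They are:
4, 4, 4, 1
4, 4, 3, 2
4, 3, 3, 3
That's 3 in total.

3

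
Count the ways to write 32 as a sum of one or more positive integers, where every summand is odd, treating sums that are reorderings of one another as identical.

390

Systematic enumeration (by largest part, then next-largest, …) yields 390.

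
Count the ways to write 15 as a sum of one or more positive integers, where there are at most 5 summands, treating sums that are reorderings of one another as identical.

84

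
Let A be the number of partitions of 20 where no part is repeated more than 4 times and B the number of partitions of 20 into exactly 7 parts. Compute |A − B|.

327

Partitions of 20 where no part is repeated more than 4 times: 409.
Partitions of 20 into exactly 7 parts: 82.
|409 − 82| = 327.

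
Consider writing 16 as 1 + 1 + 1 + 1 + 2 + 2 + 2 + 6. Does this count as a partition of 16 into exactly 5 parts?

No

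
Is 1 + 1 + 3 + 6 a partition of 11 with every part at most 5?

No

The parts sum to 11, and the condition 'no summand exceeds 5' is violated.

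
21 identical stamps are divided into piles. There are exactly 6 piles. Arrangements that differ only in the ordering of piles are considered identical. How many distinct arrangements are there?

110

A full systematic count gives 110.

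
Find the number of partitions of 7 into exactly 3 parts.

They are:
5 + 1 + 1
4 + 2 + 1
3 + 3 + 1
3 + 2 + 2

4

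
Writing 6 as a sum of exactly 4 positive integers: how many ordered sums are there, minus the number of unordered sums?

Ordered (compositions into 4 parts): C(5,3) = 10.
Unordered (partitions into 4 parts): 2.
Difference: 10 − 2 = 8.

8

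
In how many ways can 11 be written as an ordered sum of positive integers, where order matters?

There are 10 gaps and each independently is a cut or not, giving 2^10 = 1024.

1024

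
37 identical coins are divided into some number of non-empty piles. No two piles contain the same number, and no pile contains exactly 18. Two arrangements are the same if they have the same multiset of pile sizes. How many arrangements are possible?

There are 707 such partitions.

707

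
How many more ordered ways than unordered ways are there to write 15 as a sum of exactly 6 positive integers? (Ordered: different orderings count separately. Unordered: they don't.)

1976

Ordered (compositions into 6 parts): C(14,5) = 2002.
Partitions of 15 into exactly 6 parts: 26.
Difference: 2002 − 26 = 1976.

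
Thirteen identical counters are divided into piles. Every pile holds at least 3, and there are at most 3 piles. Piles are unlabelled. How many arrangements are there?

They are:
13
10+3
9+4
8+5
7+6
7+3+3
6+4+3
5+5+3
5+4+4

9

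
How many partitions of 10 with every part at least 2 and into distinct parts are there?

5

Enumerating:
10
8+2
7+3
6+4
5+3+2
Counting gives 5.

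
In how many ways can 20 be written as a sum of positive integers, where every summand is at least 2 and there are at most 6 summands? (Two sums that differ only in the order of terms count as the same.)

Systematic enumeration (by largest part, then next-largest, …) yields 118.

118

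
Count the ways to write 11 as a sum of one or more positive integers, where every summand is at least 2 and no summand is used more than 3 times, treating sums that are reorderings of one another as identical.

13

Enumerating:
11
2 + 9
3 + 8
4 + 7
2 + 2 + 7
5 + 6
2 + 3 + 6
2 + 4 + 5
3 + 3 + 5
2 + 2 + 2 + 5
3 + 4 + 4
2 + 2 + 3 + 4
2 + 3 + 3 + 3
That's 13 in total.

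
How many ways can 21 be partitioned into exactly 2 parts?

10

Enumerating:
20+1
19+2
18+3
17+4
16+5
15+6
14+7
13+8
12+9
11+10
That's 10 in total.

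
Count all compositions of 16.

The number of compositions of n is 2^(n−1); here 2^15 = 32768.

32768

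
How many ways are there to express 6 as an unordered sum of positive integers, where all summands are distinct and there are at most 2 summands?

Enumerating:
6
5+1
4+2
That's 3 in total.

3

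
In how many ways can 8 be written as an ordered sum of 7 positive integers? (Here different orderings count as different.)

7

A composition of 8 into 7 positive parts is chosen by placing 6 dividers among the 7 gaps between 8 units: C(7,6) = 7.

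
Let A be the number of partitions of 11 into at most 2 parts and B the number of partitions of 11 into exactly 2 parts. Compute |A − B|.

1

Partitions of 11 into at most 2 parts: 6.
Partitions of 11 into exactly 2 parts: 5.
|6 − 5| = 1.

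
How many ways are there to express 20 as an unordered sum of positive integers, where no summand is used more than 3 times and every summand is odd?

27

A partial list (first 12 by largest part):
1 + 19
3 + 17
1 + 1 + 1 + 17
5 + 15
1 + 1 + 3 + 15
7 + 13
1 + 1 + 5 + 13
1 + 3 + 3 + 13
9 + 11
1 + 1 + 7 + 11
1 + 3 + 5 + 11
3 + 3 + 3 + 11
…and 15 more, for 27 total.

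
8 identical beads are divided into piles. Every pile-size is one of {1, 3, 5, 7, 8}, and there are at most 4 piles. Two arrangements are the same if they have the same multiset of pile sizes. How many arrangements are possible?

Enumerating:
8
7+1
5+3
5+1+1+1
3+3+1+1

5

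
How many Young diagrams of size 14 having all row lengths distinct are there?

22

Listing the qualifying partitions of 14:
14
13, 1
12, 2
11, 3
11, 2, 1
10, 4
10, 3, 1
9, 5
9, 4, 1
9, 3, 2
8, 6
8, 5, 1
8, 4, 2
8, 3, 2, 1
7, 6, 1
7, 5, 2
7, 4, 3
7, 4, 2, 1
6, 5, 3
6, 5, 2, 1
6, 4, 3, 1
5, 4, 3, 2
That's 22 in total.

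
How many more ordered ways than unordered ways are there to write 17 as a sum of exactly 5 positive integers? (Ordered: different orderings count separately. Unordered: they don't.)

Ordered (compositions into 5 parts): C(16,4) = 1820.
Partitions of 17 into exactly 5 parts: 47.
Difference: 1820 − 47 = 1773.

1773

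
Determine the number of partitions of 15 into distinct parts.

There are too many to list fully; the first 12 (by largest part) are:
15
14,1
13,2
12,3
12,2,1
11,4
11,3,1
10,5
10,4,1
10,3,2
9,6
9,5,1
…and 15 more, for 27 total.

27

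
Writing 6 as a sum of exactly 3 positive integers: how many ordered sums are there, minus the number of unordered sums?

7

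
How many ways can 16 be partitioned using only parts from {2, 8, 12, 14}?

5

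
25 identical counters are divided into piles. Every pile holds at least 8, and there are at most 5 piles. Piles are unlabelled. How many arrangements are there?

Enumerating:
25
17, 8
16, 9
15, 10
14, 11
13, 12
9, 8, 8
Counting gives 7.

7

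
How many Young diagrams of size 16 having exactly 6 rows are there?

There are too many to list fully; the first 12 (by largest part) are:
11 + 1 + 1 + 1 + 1 + 1
10 + 2 + 1 + 1 + 1 + 1
9 + 3 + 1 + 1 + 1 + 1
9 + 2 + 2 + 1 + 1 + 1
8 + 4 + 1 + 1 + 1 + 1
8 + 3 + 2 + 1 + 1 + 1
8 + 2 + 2 + 2 + 1 + 1
7 + 5 + 1 + 1 + 1 + 1
7 + 4 + 2 + 1 + 1 + 1
7 + 3 + 3 + 1 + 1 + 1
7 + 3 + 2 + 2 + 1 + 1
7 + 2 + 2 + 2 + 2 + 1
…and 23 more, for 35 total.

35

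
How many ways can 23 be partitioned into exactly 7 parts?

164

Counting exhaustively, 164 partitions satisfy the conditions.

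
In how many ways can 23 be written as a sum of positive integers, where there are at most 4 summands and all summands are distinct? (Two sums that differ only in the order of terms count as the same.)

84

Counting exhaustively, 84 partitions satisfy the conditions.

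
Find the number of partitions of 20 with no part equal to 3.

330

There are 330 such partitions.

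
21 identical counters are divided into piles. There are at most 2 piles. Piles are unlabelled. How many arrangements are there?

11

Enumerating:
21
20,1
19,2
18,3
17,4
16,5
15,6
14,7
13,8
12,9
11,10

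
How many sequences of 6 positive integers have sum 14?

1287

By stars and bars with positive parts, the count is C(13,5) = 1287.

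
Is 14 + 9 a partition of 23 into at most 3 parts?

Yes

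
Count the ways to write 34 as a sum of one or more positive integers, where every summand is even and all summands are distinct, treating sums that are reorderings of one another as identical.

38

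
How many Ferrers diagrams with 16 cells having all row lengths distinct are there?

32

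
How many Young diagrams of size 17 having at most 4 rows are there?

Direct enumeration gives 72 partitions.

72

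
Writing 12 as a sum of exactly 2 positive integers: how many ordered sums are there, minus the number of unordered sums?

5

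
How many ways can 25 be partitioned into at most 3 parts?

A partial list (first 12 by largest part):
25
24,1
23,2
23,1,1
22,3
22,2,1
21,4
21,3,1
21,2,2
20,5
20,4,1
20,3,2
…and 53 more, for 65 total.

65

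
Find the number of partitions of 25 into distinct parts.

142

A full systematic count gives 142.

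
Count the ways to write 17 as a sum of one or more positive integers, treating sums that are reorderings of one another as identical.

Enumerating by decreasing first part gives 297 partitions in all.

297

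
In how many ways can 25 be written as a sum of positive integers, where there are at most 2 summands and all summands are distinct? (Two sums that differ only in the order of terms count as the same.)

13

Listing the qualifying partitions of 25:
25
24+1
23+2
22+3
21+4
20+5
19+6
18+7
17+8
16+9
15+10
14+11
13+12
Counting gives 13.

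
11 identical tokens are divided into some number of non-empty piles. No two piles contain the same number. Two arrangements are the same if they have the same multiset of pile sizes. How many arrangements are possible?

12

They are:
11
10 + 1
9 + 2
8 + 3
8 + 2 + 1
7 + 4
7 + 3 + 1
6 + 5
6 + 4 + 1
6 + 3 + 2
5 + 4 + 2
5 + 3 + 2 + 1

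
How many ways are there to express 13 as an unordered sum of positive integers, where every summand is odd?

They are:
13
1+1+11
1+3+9
1+1+1+1+9
1+5+7
3+3+7
1+1+1+3+7
1+1+1+1+1+1+7
3+5+5
1+1+1+5+5
1+1+3+3+5
1+1+1+1+1+3+5
1+1+1+1+1+1+1+1+5
1+3+3+3+3
1+1+1+1+3+3+3
1+1+1+1+1+1+1+3+3
1+1+1+1+1+1+1+1+1+1+3
1+1+1+1+1+1+1+1+1+1+1+1+1

18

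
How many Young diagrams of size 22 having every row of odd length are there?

89

A full systematic count gives 89.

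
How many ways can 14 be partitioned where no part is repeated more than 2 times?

A partial list (first 12 by largest part):
14
13,1
12,2
12,1,1
11,3
11,2,1
10,4
10,3,1
10,2,2
10,2,1,1
9,5
9,4,1
…and 45 more, for 57 total.

57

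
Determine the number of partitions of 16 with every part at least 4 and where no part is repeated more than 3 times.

The partitions of 16 that satisfy the conditions:
16
12,4
11,5
10,6
9,7
8,8
8,4,4
7,5,4
6,6,4
6,5,5

10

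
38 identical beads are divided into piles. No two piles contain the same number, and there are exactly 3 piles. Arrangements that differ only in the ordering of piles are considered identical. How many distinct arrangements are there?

There are 102 such partitions.

102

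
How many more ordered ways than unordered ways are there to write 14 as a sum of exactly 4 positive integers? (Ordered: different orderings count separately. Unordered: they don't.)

263

Compositions: C(13,3) = 286.
Partitions of 14 into exactly 4 parts: 23.
Difference: 286 − 23 = 263.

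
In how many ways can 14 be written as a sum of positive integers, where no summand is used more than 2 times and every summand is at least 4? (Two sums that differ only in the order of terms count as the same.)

Listing the qualifying partitions of 14:
14
10,4
9,5
8,6
7,7
6,4,4
5,5,4

7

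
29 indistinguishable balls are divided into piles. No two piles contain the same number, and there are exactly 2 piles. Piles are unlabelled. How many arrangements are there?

Enumerating:
1+28
2+27
3+26
4+25
5+24
6+23
7+22
8+21
9+20
10+19
11+18
12+17
13+16
14+15
That's 14 in total.

14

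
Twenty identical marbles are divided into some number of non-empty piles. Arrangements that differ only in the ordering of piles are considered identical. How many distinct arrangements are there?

Systematic enumeration (by largest part, then next-largest, …) yields 627.

627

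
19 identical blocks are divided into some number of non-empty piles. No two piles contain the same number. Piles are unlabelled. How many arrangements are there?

There are too many to list fully; the first 12 (by largest part) are:
19
18+1
17+2
16+3
16+2+1
15+4
15+3+1
14+5
14+4+1
14+3+2
13+6
13+5+1
…and 42 more, for 54 total.

54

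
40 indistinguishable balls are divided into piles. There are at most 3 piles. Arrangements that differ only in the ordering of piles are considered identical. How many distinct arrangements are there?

There are 154 such partitions.

154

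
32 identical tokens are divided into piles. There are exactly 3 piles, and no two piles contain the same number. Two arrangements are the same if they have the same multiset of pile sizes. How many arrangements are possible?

There are too many to list fully; the first 12 (by largest part) are:
1, 2, 29
1, 3, 28
1, 4, 27
2, 3, 27
1, 5, 26
2, 4, 26
1, 6, 25
2, 5, 25
3, 4, 25
1, 7, 24
2, 6, 24
3, 5, 24
…and 58 more, for 70 total.

70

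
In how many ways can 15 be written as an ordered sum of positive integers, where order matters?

There are 14 gaps and each independently is a cut or not, giving 2^14 = 16384.

16384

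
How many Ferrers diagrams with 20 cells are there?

Enumerating by decreasing first part gives 627 partitions in all.

627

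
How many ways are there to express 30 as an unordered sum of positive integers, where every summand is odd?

Counting exhaustively, 296 partitions satisfy the conditions.

296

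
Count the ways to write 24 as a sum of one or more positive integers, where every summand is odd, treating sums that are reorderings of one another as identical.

122

A full systematic count gives 122.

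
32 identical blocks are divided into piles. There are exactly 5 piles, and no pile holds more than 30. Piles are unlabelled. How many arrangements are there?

480

Counting exhaustively, 480 partitions satisfy the conditions.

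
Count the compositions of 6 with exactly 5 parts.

5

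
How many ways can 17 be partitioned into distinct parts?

A partial list (first 12 by largest part):
17
16+1
15+2
14+3
14+2+1
13+4
13+3+1
12+5
12+4+1
12+3+2
11+6
11+5+1
…and 26 more, for 38 total.

38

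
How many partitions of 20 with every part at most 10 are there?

530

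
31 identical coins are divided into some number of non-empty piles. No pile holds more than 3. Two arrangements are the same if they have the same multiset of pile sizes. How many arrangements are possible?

96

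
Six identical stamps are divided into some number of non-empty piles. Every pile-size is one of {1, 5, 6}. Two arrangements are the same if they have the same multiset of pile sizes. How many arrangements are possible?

They are:
6
5,1
1,1,1,1,1,1

3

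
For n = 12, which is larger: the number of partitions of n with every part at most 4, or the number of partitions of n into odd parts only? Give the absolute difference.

Partitions of 12 with every part at most 4: 34.
Partitions of 12 into odd parts only: 15.
|34 − 15| = 19.

19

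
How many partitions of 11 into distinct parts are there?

12

Enumerating:
11
1+10
2+9
3+8
1+2+8
4+7
1+3+7
5+6
1+4+6
2+3+6
2+4+5
1+2+3+5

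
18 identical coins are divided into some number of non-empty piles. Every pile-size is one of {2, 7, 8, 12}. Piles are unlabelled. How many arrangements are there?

The partitions of 18 that satisfy the conditions:
12, 2, 2, 2
8, 8, 2
8, 2, 2, 2, 2, 2
7, 7, 2, 2
2, 2, 2, 2, 2, 2, 2, 2, 2
Counting gives 5.

5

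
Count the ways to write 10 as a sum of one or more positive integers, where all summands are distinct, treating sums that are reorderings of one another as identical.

Listing the qualifying partitions of 10:
10
9, 1
8, 2
7, 3
7, 2, 1
6, 4
6, 3, 1
5, 4, 1
5, 3, 2
4, 3, 2, 1
That's 10 in total.

10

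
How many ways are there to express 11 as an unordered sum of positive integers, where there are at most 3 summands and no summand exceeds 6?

7

Listing the qualifying partitions of 11:
6 + 5
6 + 4 + 1
6 + 3 + 2
5 + 5 + 1
5 + 4 + 2
5 + 3 + 3
4 + 4 + 3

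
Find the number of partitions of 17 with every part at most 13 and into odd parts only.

A partial list (first 12 by largest part):
13 + 3 + 1
13 + 1 + 1 + 1 + 1
11 + 5 + 1
11 + 3 + 3
11 + 3 + 1 + 1 + 1
11 + 1 + 1 + 1 + 1 + 1 + 1
9 + 7 + 1
9 + 5 + 3
9 + 5 + 1 + 1 + 1
9 + 3 + 3 + 1 + 1
9 + 3 + 1 + 1 + 1 + 1 + 1
9 + 1 + 1 + 1 + 1 + 1 + 1 + 1 + 1
…and 24 more, for 36 total.

36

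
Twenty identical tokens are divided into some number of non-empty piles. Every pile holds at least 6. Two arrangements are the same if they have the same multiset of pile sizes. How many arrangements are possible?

8

They are:
20
14,6
13,7
12,8
11,9
10,10
8,6,6
7,7,6
That's 8 in total.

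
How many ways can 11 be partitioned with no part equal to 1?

The partitions of 11 that satisfy the conditions:
11
9 + 2
8 + 3
7 + 4
7 + 2 + 2
6 + 5
6 + 3 + 2
5 + 4 + 2
5 + 3 + 3
5 + 2 + 2 + 2
4 + 4 + 3
4 + 3 + 2 + 2
3 + 3 + 3 + 2
3 + 2 + 2 + 2 + 2

14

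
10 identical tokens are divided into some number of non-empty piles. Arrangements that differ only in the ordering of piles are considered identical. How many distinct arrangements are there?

42

A partial list (first 12 by largest part):
10
1,9
2,8
1,1,8
3,7
1,2,7
1,1,1,7
4,6
1,3,6
2,2,6
1,1,2,6
1,1,1,1,6
…and 30 more, for 42 total.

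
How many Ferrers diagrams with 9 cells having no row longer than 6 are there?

26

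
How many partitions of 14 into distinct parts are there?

22

Listing the qualifying partitions of 14:
14
13, 1
12, 2
11, 3
11, 2, 1
10, 4
10, 3, 1
9, 5
9, 4, 1
9, 3, 2
8, 6
8, 5, 1
8, 4, 2
8, 3, 2, 1
7, 6, 1
7, 5, 2
7, 4, 3
7, 4, 2, 1
6, 5, 3
6, 5, 2, 1
6, 4, 3, 1
5, 4, 3, 2
Counting gives 22.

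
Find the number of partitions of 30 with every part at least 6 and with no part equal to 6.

Listing the qualifying partitions of 30:
30
23,7
22,8
21,9
20,10
19,11
18,12
17,13
16,14
16,7,7
15,15
15,8,7
14,9,7
14,8,8
13,10,7
13,9,8
12,11,7
12,10,8
12,9,9
11,11,8
11,10,9
10,10,10
9,7,7,7
8,8,7,7
Counting gives 24.

24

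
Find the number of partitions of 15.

A full systematic count gives 176.

176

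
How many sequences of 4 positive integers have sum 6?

A composition of 6 into 4 positive parts is chosen by placing 3 dividers among the 5 gaps between 6 units: C(5,3) = 10.

10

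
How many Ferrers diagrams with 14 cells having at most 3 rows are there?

The partitions of 14 that satisfy the conditions:
14
13+1
12+2
12+1+1
11+3
11+2+1
10+4
10+3+1
10+2+2
9+5
9+4+1
9+3+2
8+6
8+5+1
8+4+2
8+3+3
7+7
7+6+1
7+5+2
7+4+3
6+6+2
6+5+3
6+4+4
5+5+4

24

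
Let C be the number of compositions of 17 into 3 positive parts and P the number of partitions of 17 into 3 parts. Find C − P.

96

Ordered (compositions into 3 parts): C(16,2) = 120.
Partitions of 17 into exactly 3 parts: 24.
Difference: 120 − 24 = 96.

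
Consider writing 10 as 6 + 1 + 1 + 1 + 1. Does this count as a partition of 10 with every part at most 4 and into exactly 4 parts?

No

The parts sum to 10, and the condition 'no summand exceeds 4' is violated.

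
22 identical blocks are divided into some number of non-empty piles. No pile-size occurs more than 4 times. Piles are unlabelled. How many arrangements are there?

There are 628 such partitions.

628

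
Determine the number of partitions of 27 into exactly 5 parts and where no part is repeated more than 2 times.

203

Systematic enumeration (by largest part, then next-largest, …) yields 203.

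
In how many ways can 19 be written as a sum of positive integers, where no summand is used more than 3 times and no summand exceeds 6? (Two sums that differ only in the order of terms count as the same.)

81

Counting exhaustively, 81 partitions satisfy the conditions.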